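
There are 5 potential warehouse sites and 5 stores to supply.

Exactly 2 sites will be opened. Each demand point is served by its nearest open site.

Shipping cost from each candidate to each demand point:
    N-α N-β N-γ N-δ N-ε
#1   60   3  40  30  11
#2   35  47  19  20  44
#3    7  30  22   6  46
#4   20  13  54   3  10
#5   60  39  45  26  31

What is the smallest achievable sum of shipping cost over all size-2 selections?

Open {#1, #3}.
  N-α→#3 7, N-β→#1 3, N-γ→#3 22, N-δ→#3 6, N-ε→#1 11  ⇒ total 49.
Compare {#3, #4}: total 55.
Compare {#2, #4}: total 65.
No size-2 selection does better; minimum is 49.

49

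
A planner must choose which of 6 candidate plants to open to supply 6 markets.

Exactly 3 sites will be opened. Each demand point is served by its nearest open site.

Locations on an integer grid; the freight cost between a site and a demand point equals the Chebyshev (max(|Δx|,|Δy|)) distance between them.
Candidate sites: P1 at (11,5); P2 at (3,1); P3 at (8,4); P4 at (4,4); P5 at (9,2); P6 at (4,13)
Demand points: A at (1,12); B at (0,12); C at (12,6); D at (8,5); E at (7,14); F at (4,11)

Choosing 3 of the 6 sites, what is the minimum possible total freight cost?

Open {P1, P3, P6}.
  A→P6 3, B→P6 4, C→P1 1, D→P3 1, E→P6 3, F→P6 2  ⇒ total 14.
Compare {P1, P2, P6}: total 16.
Compare {P1, P4, P6}: total 16.
No size-3 selection does better; minimum is 14.

14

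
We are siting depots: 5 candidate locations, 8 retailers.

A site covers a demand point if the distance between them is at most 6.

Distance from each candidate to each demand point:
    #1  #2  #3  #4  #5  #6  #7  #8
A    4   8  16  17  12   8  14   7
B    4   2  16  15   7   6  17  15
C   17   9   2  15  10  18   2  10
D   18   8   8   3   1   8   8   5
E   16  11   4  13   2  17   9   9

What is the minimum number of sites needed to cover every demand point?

Coverage sets (demand points within 6 of each site):
  A: {#1}
  B: {#1, #2, #6}
  C: {#3, #7}
  D: {#4, #5, #8}
  E: {#3, #5}
No 2 sites suffice: every size-2 union leaves at least one demand point uncovered.
But {B, C, D} covers everything, so the minimum is 3.

3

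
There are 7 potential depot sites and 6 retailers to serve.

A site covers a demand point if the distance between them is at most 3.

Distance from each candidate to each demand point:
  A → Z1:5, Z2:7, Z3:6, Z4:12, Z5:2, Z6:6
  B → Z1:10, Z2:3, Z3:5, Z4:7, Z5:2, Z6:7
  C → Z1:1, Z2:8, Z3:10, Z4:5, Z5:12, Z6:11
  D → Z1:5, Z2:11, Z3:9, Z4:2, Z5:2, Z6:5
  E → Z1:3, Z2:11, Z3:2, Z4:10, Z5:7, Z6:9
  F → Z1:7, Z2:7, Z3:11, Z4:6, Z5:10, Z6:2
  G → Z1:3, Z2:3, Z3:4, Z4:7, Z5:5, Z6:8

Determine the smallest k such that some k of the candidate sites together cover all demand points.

4

Coverage sets (demand points within 3 of each site):
  A: {Z5}
  B: {Z2, Z5}
  C: {Z1}
  D: {Z4, Z5}
  E: {Z1, Z3}
  F: {Z6}
  G: {Z1, Z2}
No 3 sites suffice: every size-3 union leaves at least one demand point uncovered.
But {B, D, E, F} covers everything, so the minimum is 4.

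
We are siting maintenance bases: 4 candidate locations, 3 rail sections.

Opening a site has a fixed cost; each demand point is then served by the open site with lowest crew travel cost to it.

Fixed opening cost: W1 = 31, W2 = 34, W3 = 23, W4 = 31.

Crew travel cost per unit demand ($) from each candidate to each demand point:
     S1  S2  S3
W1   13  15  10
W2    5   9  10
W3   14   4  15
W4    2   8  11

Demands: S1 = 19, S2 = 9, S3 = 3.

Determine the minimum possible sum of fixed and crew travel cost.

Open {W3, W4}: assign each demand point to its cheapest open site.
  S1→W4 19×2=38, S2→W3 9×4=36, S3→W4 3×11=33
  crew travel cost 107, fixed 54 → total 161.
Compare {W4}: crew travel cost 143 + fixed 31 = 174.
Compare {W1, W3, W4}: crew travel cost 104 + fixed 85 = 189.
Compare {W2, W3, W4}: crew travel cost 104 + fixed 88 = 192.
All other subsets cost ≥ 174. Minimum total cost: 161.

161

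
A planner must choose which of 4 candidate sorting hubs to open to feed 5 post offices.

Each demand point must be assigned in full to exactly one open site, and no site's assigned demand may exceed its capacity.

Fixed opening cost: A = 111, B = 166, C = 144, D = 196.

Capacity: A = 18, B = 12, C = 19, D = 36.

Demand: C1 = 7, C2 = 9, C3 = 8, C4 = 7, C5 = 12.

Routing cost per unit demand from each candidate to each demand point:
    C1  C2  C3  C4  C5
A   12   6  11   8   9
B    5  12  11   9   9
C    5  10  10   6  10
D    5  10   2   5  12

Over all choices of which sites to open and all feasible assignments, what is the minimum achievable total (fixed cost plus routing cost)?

Open {A, D}; cheapest assignment that respects the capacities:
  A (cap 18, load 12): C5 — cost 12×9 = 108
  D (cap 36, load 31): C1, C2, C3, C4 — cost 7×5 + 9×10 + 8×2 + 7×5 = 176
  Shipping 284, fixed 307 → total 591.
  Any other capacity-feasible assignment to {A, D} ships for at least 284.
Compare {C, D}: its best feasible assignment gives total 636.
Compare {B, D}: its best feasible assignment gives total 646.
Every other set of open sites that can feasibly serve all demand totals ≥ 636 even under its best assignment. Minimum: 591.

591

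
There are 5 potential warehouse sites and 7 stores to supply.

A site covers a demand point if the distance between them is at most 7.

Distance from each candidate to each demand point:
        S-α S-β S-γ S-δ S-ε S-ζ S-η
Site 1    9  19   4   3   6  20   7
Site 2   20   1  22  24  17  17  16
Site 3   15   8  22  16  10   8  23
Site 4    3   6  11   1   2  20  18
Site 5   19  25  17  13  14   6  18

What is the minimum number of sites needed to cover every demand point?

3

Coverage sets (demand points within 7 of each site):
  Site 1: {S-γ, S-δ, S-ε, S-η}
  Site 2: {S-β}
  Site 3: {}
  Site 4: {S-α, S-β, S-δ, S-ε}
  Site 5: {S-ζ}
No 2 sites suffice: every size-2 union leaves at least one demand point uncovered.
But {Site 1, Site 4, Site 5} covers everything, so the minimum is 3.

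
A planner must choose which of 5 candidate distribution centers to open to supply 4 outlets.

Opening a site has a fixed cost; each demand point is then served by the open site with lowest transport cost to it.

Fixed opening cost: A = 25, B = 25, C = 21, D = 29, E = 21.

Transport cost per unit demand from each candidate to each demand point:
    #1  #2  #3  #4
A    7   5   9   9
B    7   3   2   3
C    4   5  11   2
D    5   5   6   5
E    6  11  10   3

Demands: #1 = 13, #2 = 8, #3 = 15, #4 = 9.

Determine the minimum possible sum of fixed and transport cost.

Open {B, C}: assign each demand point to its cheapest open site.
  #1→C 13×4=52, #2→B 8×3=24, #3→B 15×2=30, #4→C 9×2=18
  transport cost 124, fixed 46 → total 170.
Compare {B, C, E}: transport cost 124 + fixed 67 = 191.
Compare {A, B, C}: transport cost 124 + fixed 71 = 195.
Compare {B}: transport cost 172 + fixed 25 = 197.
All other subsets cost ≥ 191. Minimum total cost: 170.

170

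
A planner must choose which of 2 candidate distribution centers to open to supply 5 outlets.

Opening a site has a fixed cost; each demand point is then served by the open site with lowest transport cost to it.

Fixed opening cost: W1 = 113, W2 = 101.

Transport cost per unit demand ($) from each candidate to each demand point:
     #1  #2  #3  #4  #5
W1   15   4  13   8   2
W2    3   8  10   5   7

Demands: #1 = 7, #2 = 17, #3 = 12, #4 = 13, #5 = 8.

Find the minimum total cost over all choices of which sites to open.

499

Open {W2}: assign each demand point to its cheapest open site.
  #1→W2 7×3=21, #2→W2 17×8=136, #3→W2 12×10=120, #4→W2 13×5=65, #5→W2 8×7=56
  transport cost 398, fixed 101 → total 499.
Compare {W1, W2}: transport cost 290 + fixed 214 = 504.
Compare {W1}: transport cost 449 + fixed 113 = 562.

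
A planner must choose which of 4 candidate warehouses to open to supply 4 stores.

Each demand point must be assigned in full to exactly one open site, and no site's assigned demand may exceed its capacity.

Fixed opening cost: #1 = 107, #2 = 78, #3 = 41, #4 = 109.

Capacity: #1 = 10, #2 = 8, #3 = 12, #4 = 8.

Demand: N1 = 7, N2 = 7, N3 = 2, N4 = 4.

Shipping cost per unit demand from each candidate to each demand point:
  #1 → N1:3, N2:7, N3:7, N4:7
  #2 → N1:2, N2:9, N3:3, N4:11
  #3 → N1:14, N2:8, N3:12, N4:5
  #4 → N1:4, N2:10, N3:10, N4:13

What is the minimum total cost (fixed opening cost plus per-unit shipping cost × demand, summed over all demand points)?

259

Open {#1, #3}; cheapest assignment that respects the capacities:
  #1 (cap 10, load 9): N1, N3 — cost 7×3 + 2×7 = 35
  #3 (cap 12, load 11): N2, N4 — cost 7×8 + 4×5 = 76
  Shipping 111, fixed 148 → total 259.
  Any other capacity-feasible assignment to {#1, #3} ships for at least 111.
Compare {#1, #2, #3}: its best feasible assignment gives total 323.
Compare {#2, #3, #4}: its best feasible assignment gives total 338.
Every other set of open sites that can feasibly serve all demand totals ≥ 323 even under its best assignment. Minimum: 259.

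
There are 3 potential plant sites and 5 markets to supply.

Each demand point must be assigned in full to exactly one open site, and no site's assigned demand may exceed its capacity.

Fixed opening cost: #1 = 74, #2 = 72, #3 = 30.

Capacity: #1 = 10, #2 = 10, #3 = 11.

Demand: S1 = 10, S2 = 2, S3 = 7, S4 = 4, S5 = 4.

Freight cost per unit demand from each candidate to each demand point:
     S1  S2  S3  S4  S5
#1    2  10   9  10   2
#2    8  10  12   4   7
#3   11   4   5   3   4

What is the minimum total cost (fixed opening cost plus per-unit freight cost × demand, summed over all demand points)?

283

Open {#1, #2, #3}; cheapest assignment that respects the capacities:
  #1 (cap 10, load 10): S1 — cost 10×2 = 20
  #2 (cap 10, load 6): S2, S4 — cost 2×10 + 4×4 = 36
  #3 (cap 11, load 11): S3, S5 — cost 7×5 + 4×4 = 51
  Shipping 107, fixed 176 → total 283.
  Any other capacity-feasible assignment to {#1, #2, #3} ships for at least 107.
Total demand is 27 and no other set of sites has combined capacity ≥ 27, so {#1, #2, #3} is the only feasible choice of open sites. Minimum: 283.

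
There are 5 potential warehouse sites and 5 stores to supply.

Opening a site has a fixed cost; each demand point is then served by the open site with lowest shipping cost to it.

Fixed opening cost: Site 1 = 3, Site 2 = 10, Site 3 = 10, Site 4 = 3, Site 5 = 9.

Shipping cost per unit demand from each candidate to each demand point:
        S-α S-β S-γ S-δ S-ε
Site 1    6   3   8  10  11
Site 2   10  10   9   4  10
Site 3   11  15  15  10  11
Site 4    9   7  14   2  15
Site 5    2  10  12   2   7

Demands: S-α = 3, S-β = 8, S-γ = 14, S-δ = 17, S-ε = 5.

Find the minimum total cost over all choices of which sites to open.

223

Open {Site 1, Site 5}: assign each demand point to its cheapest open site.
  S-α→Site 5 3×2=6, S-β→Site 1 8×3=24, S-γ→Site 1 14×8=112, S-δ→Site 5 17×2=34, S-ε→Site 5 5×7=35
  shipping cost 211, fixed 12 → total 223.
Compare {Site 1, Site 4, Site 5}: shipping cost 211 + fixed 15 = 226.
Compare {Site 1, Site 2, Site 5}: shipping cost 211 + fixed 22 = 233.
Compare {Site 1, Site 3, Site 5}: shipping cost 211 + fixed 22 = 233.
All other subsets cost ≥ 226. Minimum total cost: 223.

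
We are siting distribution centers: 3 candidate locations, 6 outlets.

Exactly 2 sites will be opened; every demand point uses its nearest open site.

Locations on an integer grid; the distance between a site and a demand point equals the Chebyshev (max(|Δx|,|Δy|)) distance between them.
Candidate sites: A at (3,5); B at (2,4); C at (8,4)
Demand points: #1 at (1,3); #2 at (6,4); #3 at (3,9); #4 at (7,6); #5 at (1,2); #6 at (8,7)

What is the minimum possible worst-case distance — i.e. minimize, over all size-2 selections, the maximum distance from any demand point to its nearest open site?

Open {A, C}.
  Farthest demand point is #3 at distance 4 (to A); all others are ≤ 4.
With {A, B} the worst case is 5.
With {B, C} the worst case is 5.
No size-2 selection achieves below 4.

4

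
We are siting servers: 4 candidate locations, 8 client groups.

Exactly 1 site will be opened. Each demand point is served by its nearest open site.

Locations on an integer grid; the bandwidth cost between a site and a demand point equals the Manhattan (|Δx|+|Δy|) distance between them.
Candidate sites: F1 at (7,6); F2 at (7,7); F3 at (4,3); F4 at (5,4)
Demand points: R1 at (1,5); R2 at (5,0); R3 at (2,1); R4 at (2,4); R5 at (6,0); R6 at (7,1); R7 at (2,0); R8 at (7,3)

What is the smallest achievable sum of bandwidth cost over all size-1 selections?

34

Open {F3}.
  R1→F3 5, R2→F3 4, R3→F3 4, R4→F3 3, R5→F3 5, R6→F3 5, R7→F3 5, R8→F3 3  ⇒ total 34.
Compare {F4}: total 38.
Compare {F1}: total 58.
No size-1 selection does better; minimum is 34.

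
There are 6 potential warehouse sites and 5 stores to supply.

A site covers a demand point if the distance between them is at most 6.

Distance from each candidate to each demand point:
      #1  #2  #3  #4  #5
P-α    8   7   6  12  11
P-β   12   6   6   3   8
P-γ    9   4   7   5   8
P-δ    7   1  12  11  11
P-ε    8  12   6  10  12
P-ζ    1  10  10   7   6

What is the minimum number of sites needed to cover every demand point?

Coverage sets (demand points within 6 of each site):
  P-α: {#3}
  P-β: {#2, #3, #4}
  P-γ: {#2, #4}
  P-δ: {#2}
  P-ε: {#3}
  P-ζ: {#1, #5}
No single site covers all 5 demand points.
But {P-β, P-ζ} covers everything, so the minimum is 2.

2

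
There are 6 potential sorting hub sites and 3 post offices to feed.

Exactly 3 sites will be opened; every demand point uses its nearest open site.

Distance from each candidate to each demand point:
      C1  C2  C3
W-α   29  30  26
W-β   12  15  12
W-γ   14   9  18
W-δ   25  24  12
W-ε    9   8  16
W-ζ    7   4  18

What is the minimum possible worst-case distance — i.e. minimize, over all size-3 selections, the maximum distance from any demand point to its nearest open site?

Open {W-α, W-β, W-γ}.
  Farthest demand point is C1 at distance 12 (to W-β); all others are ≤ 12.
With {W-α, W-β, W-ε} the worst case is 12.
With {W-α, W-β, W-ζ} the worst case is 12.
No size-3 selection achieves below 12.

12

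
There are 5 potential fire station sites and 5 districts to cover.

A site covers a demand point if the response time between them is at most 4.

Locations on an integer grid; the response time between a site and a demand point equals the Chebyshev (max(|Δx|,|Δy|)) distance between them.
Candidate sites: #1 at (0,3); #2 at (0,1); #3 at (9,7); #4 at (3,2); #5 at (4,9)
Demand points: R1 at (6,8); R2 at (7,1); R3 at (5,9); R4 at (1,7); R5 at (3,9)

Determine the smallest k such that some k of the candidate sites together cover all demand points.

Coverage sets (demand points within 4 of each site):
  #1: {R4}
  #2: {}
  #3: {R1, R3}
  #4: {R2}
  #5: {R1, R3, R4, R5}
No single site covers all 5 demand points.
But {#4, #5} covers everything, so the minimum is 2.

2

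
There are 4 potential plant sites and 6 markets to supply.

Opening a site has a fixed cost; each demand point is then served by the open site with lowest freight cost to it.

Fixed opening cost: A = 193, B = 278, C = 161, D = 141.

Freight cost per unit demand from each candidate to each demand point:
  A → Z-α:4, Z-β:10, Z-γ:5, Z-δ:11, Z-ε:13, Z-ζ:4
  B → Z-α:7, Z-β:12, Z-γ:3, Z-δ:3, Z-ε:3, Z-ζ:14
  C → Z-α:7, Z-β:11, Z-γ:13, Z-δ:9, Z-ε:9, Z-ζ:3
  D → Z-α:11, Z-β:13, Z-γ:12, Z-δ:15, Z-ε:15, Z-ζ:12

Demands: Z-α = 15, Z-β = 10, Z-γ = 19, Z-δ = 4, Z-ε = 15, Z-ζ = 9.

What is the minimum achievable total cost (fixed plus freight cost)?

723

Open {A}: assign each demand point to its cheapest open site.
  Z-α→A 15×4=60, Z-β→A 10×10=100, Z-γ→A 19×5=95, Z-δ→A 4×11=44, Z-ε→A 15×13=195, Z-ζ→A 9×4=36
  freight cost 530, fixed 193 → total 723.
Compare {B}: freight cost 465 + fixed 278 = 743.
Compare {A, B}: freight cost 310 + fixed 471 = 781.
Compare {B, C}: freight cost 356 + fixed 439 = 795.
All other subsets cost ≥ 743. Minimum total cost: 723.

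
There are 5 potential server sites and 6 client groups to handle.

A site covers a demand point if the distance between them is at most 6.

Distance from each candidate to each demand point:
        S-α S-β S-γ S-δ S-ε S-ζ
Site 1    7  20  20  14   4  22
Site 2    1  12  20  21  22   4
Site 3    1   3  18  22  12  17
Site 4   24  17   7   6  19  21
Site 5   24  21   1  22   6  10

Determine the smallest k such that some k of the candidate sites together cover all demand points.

4

Coverage sets (demand points within 6 of each site):
  Site 1: {S-ε}
  Site 2: {S-α, S-ζ}
  Site 3: {S-α, S-β}
  Site 4: {S-δ}
  Site 5: {S-γ, S-ε}
No 3 sites suffice: every size-3 union leaves at least one demand point uncovered.
But {Site 2, Site 3, Site 4, Site 5} covers everything, so the minimum is 4.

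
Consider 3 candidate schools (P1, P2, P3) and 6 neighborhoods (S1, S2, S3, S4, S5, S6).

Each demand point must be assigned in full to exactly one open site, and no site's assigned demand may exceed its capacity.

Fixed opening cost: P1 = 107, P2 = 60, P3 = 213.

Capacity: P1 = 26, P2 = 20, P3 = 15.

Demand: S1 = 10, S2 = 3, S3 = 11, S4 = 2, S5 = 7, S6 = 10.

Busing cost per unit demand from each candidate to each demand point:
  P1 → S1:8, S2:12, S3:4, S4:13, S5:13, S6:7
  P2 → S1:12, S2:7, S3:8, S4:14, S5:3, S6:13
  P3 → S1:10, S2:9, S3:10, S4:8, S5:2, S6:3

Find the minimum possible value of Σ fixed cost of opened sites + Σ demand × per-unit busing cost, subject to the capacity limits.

Open {P1, P2}; cheapest assignment that respects the capacities:
  P1 (cap 26, load 23): S3, S4, S6 — cost 11×4 + 2×13 + 10×7 = 140
  P2 (cap 20, load 20): S1, S2, S5 — cost 10×12 + 3×7 + 7×3 = 162
  Shipping 302, fixed 167 → total 469.
  Any other capacity-feasible assignment to {P1, P2} ships for at least 302.
Compare {P1, P2, P3}: its best feasible assignment gives total 592.
Every other set of open sites that can feasibly serve all demand totals ≥ 592 even under its best assignment. Minimum: 469.

469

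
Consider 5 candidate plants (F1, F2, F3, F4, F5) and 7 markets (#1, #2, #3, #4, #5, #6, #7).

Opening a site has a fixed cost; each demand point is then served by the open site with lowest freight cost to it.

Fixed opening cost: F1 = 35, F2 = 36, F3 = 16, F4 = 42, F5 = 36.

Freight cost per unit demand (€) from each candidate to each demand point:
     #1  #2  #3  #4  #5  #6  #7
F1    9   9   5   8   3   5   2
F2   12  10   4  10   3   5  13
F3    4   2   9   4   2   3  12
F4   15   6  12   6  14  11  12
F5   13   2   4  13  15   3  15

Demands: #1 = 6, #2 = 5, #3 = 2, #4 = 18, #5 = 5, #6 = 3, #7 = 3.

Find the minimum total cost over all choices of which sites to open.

192

Open {F1, F3}: assign each demand point to its cheapest open site.
  #1→F3 6×4=24, #2→F3 5×2=10, #3→F1 2×5=10, #4→F3 18×4=72, #5→F3 5×2=10, #6→F3 3×3=9, #7→F1 3×2=6
  freight cost 141, fixed 51 → total 192.
Compare {F3}: freight cost 179 + fixed 16 = 195.
Compare {F2, F3}: freight cost 169 + fixed 52 = 221.
Compare {F3, F5}: freight cost 169 + fixed 52 = 221.
All other subsets cost ≥ 195. Minimum total cost: 192.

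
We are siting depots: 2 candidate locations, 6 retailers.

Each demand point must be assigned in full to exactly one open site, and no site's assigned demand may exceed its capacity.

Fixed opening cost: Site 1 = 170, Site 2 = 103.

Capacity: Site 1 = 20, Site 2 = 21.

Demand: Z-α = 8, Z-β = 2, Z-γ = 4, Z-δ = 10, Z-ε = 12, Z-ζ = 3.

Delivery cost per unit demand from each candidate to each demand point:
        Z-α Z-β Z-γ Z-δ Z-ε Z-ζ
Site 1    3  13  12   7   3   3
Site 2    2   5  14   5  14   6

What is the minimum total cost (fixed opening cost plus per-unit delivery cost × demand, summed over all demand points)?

Open {Site 1, Site 2}; cheapest assignment that respects the capacities:
  Site 1 (cap 20, load 19): Z-γ, Z-ε, Z-ζ — cost 4×12 + 12×3 + 3×3 = 93
  Site 2 (cap 21, load 20): Z-α, Z-β, Z-δ — cost 8×2 + 2×5 + 10×5 = 76
  Shipping 169, fixed 273 → total 442.
  Any other capacity-feasible assignment to {Site 1, Site 2} ships for at least 169.
Total demand is 39 and no other set of sites has combined capacity ≥ 39, so {Site 1, Site 2} is the only feasible choice of open sites. Minimum: 442.

442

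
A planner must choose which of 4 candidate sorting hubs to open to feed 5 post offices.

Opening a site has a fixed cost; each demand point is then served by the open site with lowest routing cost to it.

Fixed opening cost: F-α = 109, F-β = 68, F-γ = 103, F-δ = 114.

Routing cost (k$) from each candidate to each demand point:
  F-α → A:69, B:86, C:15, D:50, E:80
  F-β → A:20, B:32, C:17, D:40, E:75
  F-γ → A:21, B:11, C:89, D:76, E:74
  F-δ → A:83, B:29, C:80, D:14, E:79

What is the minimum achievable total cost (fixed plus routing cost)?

252

Open {F-β}: assign each demand point to its cheapest open site.
  A→F-β 20, B→F-β 32, C→F-β 17, D→F-β 40, E→F-β 75
  routing cost 184, fixed 68 → total 252.
Compare {F-β, F-γ}: routing cost 162 + fixed 171 = 333.
Compare {F-β, F-δ}: routing cost 155 + fixed 182 = 337.
Compare {F-α, F-β}: routing cost 182 + fixed 177 = 359.
All other subsets cost ≥ 333. Minimum total cost: 252.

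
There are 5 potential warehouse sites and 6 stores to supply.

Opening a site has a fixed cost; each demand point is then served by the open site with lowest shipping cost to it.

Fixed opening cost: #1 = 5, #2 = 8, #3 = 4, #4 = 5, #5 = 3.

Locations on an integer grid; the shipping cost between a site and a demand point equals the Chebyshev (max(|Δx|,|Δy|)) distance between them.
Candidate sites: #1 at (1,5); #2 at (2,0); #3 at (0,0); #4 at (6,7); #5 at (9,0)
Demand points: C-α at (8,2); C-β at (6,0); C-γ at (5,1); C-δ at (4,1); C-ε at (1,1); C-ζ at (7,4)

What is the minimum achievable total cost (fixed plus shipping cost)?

25

Open {#3, #5}: assign each demand point to its cheapest open site.
  C-α→#5 2, C-β→#5 3, C-γ→#5 4, C-δ→#3 4, C-ε→#3 1, C-ζ→#5 4
  shipping cost 18, fixed 7 → total 25.
Compare {#2, #5}: shipping cost 15 + fixed 11 = 26.
Compare {#2}: shipping cost 21 + fixed 8 = 29.
Compare {#5}: shipping cost 26 + fixed 3 = 29.
All other subsets cost ≥ 26. Minimum total cost: 25.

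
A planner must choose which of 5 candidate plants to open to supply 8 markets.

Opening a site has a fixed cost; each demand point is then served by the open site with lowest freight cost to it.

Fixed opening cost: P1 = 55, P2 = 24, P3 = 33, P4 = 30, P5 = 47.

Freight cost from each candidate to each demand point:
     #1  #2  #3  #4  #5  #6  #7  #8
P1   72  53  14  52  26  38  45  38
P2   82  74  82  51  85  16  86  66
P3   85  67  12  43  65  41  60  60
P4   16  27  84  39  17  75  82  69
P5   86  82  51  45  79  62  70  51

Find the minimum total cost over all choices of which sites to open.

Open {P1, P4}: assign each demand point to its cheapest open site.
  #1→P4 16, #2→P4 27, #3→P1 14, #4→P4 39, #5→P4 17, #6→P1 38, #7→P1 45, #8→P1 38
  freight cost 234, fixed 85 → total 319.
Compare {P1, P2, P4}: freight cost 212 + fixed 109 = 321.
Compare {P2, P3, P4}: freight cost 247 + fixed 87 = 334.
Compare {P3, P4}: freight cost 272 + fixed 63 = 335.
All other subsets cost ≥ 321. Minimum total cost: 319.

319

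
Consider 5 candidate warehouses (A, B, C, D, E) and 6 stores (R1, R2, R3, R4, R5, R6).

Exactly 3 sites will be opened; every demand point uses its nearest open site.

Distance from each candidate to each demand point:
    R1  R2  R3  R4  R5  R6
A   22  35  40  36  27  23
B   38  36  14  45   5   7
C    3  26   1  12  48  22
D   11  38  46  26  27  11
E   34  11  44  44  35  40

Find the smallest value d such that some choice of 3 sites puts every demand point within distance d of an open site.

Open {B, C, E}.
  Farthest demand point is R4 at distance 12 (to C); all others are ≤ 12.
With {A, B, C} the worst case is 26.
With {B, C, D} the worst case is 26.
No size-3 selection achieves below 12.

12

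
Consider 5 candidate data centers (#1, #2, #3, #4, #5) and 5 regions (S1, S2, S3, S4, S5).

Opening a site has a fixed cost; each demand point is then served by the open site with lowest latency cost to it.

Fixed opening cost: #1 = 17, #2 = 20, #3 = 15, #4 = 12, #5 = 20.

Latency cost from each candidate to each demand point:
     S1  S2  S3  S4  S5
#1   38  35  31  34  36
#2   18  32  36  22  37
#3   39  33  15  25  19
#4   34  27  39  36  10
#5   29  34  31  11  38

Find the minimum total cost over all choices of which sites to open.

138

Open {#3, #4}: assign each demand point to its cheapest open site.
  S1→#4 34, S2→#4 27, S3→#3 15, S4→#3 25, S5→#4 10
  latency cost 111, fixed 27 → total 138.
Compare {#2, #3, #4}: latency cost 92 + fixed 47 = 139.
Compare {#3, #4, #5}: latency cost 92 + fixed 47 = 139.
Compare {#4, #5}: latency cost 108 + fixed 32 = 140.
All other subsets cost ≥ 139. Minimum total cost: 138.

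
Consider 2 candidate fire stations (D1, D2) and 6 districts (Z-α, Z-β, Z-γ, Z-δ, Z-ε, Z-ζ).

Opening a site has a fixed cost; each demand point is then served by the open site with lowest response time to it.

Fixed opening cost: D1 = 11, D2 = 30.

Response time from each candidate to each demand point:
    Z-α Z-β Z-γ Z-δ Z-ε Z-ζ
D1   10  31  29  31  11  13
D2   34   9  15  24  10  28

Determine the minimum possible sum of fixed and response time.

122

Open {D1, D2}: assign each demand point to its cheapest open site.
  Z-α→D1 10, Z-β→D2 9, Z-γ→D2 15, Z-δ→D2 24, Z-ε→D2 10, Z-ζ→D1 13
  response time 81, fixed 41 → total 122.
Compare {D1}: response time 125 + fixed 11 = 136.
Compare {D2}: response time 120 + fixed 30 = 150.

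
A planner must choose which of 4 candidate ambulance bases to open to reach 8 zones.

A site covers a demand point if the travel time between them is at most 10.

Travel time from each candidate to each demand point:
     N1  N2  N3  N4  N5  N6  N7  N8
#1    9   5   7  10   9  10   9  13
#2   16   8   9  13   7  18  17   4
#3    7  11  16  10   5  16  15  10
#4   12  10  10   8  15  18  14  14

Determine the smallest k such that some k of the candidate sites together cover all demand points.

2

Coverage sets (demand points within 10 of each site):
  #1: {N1, N2, N3, N4, N5, N6, N7}
  #2: {N2, N3, N5, N8}
  #3: {N1, N4, N5, N8}
  #4: {N2, N3, N4}
No single site covers all 8 demand points.
But {#1, #2} covers everything, so the minimum is 2.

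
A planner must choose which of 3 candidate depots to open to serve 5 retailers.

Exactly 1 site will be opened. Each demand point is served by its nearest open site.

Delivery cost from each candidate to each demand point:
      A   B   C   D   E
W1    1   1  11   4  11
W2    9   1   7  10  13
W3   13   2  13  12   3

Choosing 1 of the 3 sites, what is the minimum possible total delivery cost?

Open {W1}.
  A→W1 1, B→W1 1, C→W1 11, D→W1 4, E→W1 11  ⇒ total 28.
Compare {W2}: total 40.
Compare {W3}: total 43.

28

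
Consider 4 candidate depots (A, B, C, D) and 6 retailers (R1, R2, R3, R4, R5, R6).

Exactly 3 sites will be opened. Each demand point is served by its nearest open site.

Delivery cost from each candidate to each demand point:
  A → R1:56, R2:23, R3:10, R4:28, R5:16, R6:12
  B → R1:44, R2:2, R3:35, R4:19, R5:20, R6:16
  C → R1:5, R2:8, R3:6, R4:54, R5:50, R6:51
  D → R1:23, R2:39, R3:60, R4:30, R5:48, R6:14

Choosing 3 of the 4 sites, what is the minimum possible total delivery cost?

Open {A, B, C}.
  R1→C 5, R2→B 2, R3→C 6, R4→B 19, R5→A 16, R6→A 12  ⇒ total 60.
Compare {B, C, D}: total 66.
Compare {A, C, D}: total 75.
No size-3 selection does better; minimum is 60.

60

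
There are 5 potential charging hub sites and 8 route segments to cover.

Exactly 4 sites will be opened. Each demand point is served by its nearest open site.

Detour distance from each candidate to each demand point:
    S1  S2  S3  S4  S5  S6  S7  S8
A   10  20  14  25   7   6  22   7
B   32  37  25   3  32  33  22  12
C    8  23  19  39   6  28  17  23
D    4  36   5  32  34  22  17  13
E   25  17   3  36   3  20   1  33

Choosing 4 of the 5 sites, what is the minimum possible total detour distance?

Open {A, B, D, E}.
  S1→D 4, S2→E 17, S3→E 3, S4→B 3, S5→E 3, S6→A 6, S7→E 1, S8→A 7  ⇒ total 44.
Compare {A, B, C, E}: total 48.
Compare {B, C, D, E}: total 63.
No size-4 selection does better; minimum is 44.

44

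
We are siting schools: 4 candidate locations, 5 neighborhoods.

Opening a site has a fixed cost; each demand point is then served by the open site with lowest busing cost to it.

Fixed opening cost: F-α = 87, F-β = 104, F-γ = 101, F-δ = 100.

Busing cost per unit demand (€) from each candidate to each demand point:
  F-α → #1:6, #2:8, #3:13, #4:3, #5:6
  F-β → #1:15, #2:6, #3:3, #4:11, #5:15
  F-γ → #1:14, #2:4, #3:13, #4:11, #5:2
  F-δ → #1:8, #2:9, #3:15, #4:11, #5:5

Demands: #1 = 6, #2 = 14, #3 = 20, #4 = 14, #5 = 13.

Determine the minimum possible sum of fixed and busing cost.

491

Open {F-α, F-β}: assign each demand point to its cheapest open site.
  #1→F-α 6×6=36, #2→F-β 14×6=84, #3→F-β 20×3=60, #4→F-α 14×3=42, #5→F-α 13×6=78
  busing cost 300, fixed 191 → total 491.
Compare {F-α, F-β, F-γ}: busing cost 220 + fixed 292 = 512.
Compare {F-α, F-β, F-δ}: busing cost 287 + fixed 291 = 578.
Compare {F-β, F-γ}: busing cost 380 + fixed 205 = 585.
All other subsets cost ≥ 512. Minimum total cost: 491.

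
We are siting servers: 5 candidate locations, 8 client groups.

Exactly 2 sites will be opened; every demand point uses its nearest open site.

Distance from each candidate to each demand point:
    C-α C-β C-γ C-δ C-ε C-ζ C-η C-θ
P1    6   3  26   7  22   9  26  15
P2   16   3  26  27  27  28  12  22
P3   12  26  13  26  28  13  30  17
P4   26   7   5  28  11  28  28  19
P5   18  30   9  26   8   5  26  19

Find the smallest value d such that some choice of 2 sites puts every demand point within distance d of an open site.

26

Open {P1, P2}.
  Farthest demand point is C-γ at distance 26 (to P1); all others are ≤ 26.
With {P1, P3} the worst case is 26.
With {P1, P4} the worst case is 26.
No size-2 selection achieves below 26.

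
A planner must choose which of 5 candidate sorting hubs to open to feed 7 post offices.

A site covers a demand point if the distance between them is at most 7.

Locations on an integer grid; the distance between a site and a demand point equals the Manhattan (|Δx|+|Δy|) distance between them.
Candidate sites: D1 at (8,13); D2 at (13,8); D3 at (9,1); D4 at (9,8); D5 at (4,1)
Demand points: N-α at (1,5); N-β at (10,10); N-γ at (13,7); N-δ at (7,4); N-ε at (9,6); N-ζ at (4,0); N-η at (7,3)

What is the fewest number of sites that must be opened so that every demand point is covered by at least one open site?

2

Coverage sets (demand points within 7 of each site):
  D1: {N-β}
  D2: {N-β, N-γ, N-ε}
  D3: {N-δ, N-ε, N-ζ, N-η}
  D4: {N-β, N-γ, N-δ, N-ε, N-η}
  D5: {N-α, N-δ, N-ζ, N-η}
No single site covers all 7 demand points.
But {D2, D5} covers everything, so the minimum is 2.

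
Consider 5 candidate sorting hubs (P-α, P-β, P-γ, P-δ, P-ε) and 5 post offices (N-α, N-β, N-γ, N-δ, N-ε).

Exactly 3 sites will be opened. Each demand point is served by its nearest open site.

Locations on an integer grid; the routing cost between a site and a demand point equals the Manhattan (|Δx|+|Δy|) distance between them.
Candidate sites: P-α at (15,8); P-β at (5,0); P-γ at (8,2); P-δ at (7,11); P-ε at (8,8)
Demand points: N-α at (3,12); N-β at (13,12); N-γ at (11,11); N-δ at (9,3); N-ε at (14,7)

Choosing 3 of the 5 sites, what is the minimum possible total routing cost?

19

Open {P-α, P-γ, P-δ}.
  N-α→P-δ 5, N-β→P-α 6, N-γ→P-δ 4, N-δ→P-γ 2, N-ε→P-α 2  ⇒ total 19.
Compare {P-α, P-δ, P-ε}: total 23.
Compare {P-α, P-β, P-δ}: total 24.
No size-3 selection does better; minimum is 19.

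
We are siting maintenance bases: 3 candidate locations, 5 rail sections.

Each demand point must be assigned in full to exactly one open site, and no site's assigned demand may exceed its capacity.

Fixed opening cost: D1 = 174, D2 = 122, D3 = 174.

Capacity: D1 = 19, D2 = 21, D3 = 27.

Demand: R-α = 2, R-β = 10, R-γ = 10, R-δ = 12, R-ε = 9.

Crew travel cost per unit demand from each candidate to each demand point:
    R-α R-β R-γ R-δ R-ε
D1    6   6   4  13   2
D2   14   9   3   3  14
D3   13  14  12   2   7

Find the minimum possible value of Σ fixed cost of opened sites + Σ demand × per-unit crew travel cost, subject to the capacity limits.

Open {D2, D3}; cheapest assignment that respects the capacities:
  D2 (cap 21, load 20): R-β, R-γ — cost 10×9 + 10×3 = 120
  D3 (cap 27, load 23): R-α, R-δ, R-ε — cost 2×13 + 12×2 + 9×7 = 113
  Shipping 233, fixed 296 → total 529.
  Any other capacity-feasible assignment to {D2, D3} ships for at least 233.
Compare {D1, D3}: its best feasible assignment gives total 596.
Compare {D1, D2, D3}: its best feasible assignment gives total 628.
Every other set of open sites that can feasibly serve all demand totals ≥ 596 even under its best assignment. Minimum: 529.

529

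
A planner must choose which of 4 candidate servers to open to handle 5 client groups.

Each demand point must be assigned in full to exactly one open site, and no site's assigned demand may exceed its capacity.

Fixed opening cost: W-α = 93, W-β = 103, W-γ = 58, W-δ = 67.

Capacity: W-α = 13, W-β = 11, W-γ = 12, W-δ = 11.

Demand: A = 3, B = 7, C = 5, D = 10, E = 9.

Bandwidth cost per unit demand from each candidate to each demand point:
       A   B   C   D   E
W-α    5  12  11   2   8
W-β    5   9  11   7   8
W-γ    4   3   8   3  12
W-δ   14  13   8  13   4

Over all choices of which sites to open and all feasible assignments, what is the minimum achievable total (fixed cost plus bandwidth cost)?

Open {W-α, W-γ, W-δ}; cheapest assignment that respects the capacities:
  W-α (cap 13, load 13): A, D — cost 3×5 + 10×2 = 35
  W-γ (cap 12, load 12): B, C — cost 7×3 + 5×8 = 61
  W-δ (cap 11, load 9): E — cost 9×4 = 36
  Shipping 132, fixed 218 → total 350.
  Any other capacity-feasible assignment to {W-α, W-γ, W-δ} ships for at least 132.
Compare {W-α, W-β, W-γ}: its best feasible assignment gives total 422.
Compare {W-α, W-β, W-γ, W-δ}: its best feasible assignment gives total 453.
Every other set of open sites that can feasibly serve all demand totals ≥ 422 even under its best assignment. Minimum: 350.

350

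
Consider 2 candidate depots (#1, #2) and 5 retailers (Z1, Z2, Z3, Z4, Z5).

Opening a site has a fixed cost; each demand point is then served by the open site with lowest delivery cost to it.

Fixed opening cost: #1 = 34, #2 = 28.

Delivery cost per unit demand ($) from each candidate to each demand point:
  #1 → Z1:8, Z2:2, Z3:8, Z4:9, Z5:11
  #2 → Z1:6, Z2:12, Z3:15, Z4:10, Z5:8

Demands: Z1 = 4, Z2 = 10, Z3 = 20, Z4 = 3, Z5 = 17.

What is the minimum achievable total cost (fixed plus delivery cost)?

Open {#1, #2}: assign each demand point to its cheapest open site.
  Z1→#2 4×6=24, Z2→#1 10×2=20, Z3→#1 20×8=160, Z4→#1 3×9=27, Z5→#2 17×8=136
  delivery cost 367, fixed 62 → total 429.
Compare {#1}: delivery cost 426 + fixed 34 = 460.
Compare {#2}: delivery cost 610 + fixed 28 = 638.

429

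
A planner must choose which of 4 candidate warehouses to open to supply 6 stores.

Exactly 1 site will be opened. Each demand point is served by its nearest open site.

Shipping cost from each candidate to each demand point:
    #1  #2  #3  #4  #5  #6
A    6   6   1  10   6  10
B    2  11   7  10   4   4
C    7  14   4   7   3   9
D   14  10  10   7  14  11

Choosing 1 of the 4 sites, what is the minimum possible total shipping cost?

38

Open {B}.
  #1→B 2, #2→B 11, #3→B 7, #4→B 10, #5→B 4, #6→B 4  ⇒ total 38.
Compare {A}: total 39.
Compare {C}: total 44.
No size-1 selection does better; minimum is 38.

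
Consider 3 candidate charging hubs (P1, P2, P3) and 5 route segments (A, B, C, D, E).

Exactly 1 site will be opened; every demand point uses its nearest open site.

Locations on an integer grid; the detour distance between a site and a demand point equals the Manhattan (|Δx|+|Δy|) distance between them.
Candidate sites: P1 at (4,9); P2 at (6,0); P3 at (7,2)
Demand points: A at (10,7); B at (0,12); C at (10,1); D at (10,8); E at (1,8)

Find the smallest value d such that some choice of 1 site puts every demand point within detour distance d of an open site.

14

Open {P1}.
  Farthest demand point is C at detour distance 14 (to P1); all others are ≤ 14.
With {P3} the worst case is 17.
With {P2} the worst case is 18.
No size-1 selection achieves below 14.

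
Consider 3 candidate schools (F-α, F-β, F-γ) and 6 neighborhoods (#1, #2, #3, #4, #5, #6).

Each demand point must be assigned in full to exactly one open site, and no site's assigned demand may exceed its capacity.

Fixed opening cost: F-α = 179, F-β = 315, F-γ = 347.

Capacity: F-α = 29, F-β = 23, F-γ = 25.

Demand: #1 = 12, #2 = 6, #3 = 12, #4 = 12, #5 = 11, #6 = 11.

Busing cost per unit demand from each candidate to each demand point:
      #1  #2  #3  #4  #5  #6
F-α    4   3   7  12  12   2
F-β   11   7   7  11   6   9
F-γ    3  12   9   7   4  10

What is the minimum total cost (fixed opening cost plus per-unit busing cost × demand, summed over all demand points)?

1141

Open {F-α, F-β, F-γ}; cheapest assignment that respects the capacities:
  F-α (cap 29, load 29): #1, #2, #6 — cost 12×4 + 6×3 + 11×2 = 88
  F-β (cap 23, load 12): #3 — cost 12×7 = 84
  F-γ (cap 25, load 23): #4, #5 — cost 12×7 + 11×4 = 128
  Shipping 300, fixed 841 → total 1141.
  Any other capacity-feasible assignment to {F-α, F-β, F-γ} ships for at least 300.
Total demand is 64 and no other set of sites has combined capacity ≥ 64, so {F-α, F-β, F-γ} is the only feasible choice of open sites. Minimum: 1141.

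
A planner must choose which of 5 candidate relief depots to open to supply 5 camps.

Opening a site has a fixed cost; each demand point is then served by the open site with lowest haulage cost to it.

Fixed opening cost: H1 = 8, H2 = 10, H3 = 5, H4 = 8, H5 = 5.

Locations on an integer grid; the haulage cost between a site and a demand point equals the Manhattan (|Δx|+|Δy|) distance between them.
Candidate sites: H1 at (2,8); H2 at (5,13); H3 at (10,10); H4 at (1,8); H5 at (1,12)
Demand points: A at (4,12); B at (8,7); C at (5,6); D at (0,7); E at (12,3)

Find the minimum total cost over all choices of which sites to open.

41

Open {H1, H3}: assign each demand point to its cheapest open site.
  A→H1 6, B→H3 5, C→H1 5, D→H1 3, E→H3 9
  haulage cost 28, fixed 13 → total 41.
Compare {H3, H4}: haulage cost 29 + fixed 13 = 42.
Compare {H3, H5}: haulage cost 32 + fixed 10 = 42.
Compare {H1, H3, H5}: haulage cost 25 + fixed 18 = 43.
All other subsets cost ≥ 42. Minimum total cost: 41.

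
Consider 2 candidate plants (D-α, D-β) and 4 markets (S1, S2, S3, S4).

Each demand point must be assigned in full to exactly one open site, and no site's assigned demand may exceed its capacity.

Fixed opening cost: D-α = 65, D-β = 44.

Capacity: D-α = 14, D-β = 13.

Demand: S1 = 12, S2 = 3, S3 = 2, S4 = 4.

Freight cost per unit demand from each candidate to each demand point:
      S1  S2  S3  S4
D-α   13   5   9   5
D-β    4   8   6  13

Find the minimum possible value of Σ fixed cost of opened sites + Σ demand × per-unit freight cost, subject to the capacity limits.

210

Open {D-α, D-β}; cheapest assignment that respects the capacities:
  D-α (cap 14, load 9): S2, S3, S4 — cost 3×5 + 2×9 + 4×5 = 53
  D-β (cap 13, load 12): S1 — cost 12×4 = 48
  Shipping 101, fixed 109 → total 210.
  Any other capacity-feasible assignment to {D-α, D-β} ships for at least 101.
Total demand is 21 and no other set of sites has combined capacity ≥ 21, so {D-α, D-β} is the only feasible choice of open sites. Minimum: 210.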